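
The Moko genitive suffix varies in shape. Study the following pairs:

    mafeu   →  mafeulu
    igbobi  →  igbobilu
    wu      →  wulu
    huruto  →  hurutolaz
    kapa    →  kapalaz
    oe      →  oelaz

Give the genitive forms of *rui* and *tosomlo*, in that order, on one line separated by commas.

The pattern is height harmony: -lu when the last vowel of the stem is a high vowel (*mafeu*, *igbobi*, *wu*); -laz when the last vowel of the stem is a non-high vowel (*huruto*, *kapa*, *oe*).
*rui*: last vowel = /i/, a high vowel → -lu → *ruilu*.
*tosomlo* — last vowel /o/ (a non-high vowel) → -laz → *tosomlolaz*.

ruilu, tosomlolaz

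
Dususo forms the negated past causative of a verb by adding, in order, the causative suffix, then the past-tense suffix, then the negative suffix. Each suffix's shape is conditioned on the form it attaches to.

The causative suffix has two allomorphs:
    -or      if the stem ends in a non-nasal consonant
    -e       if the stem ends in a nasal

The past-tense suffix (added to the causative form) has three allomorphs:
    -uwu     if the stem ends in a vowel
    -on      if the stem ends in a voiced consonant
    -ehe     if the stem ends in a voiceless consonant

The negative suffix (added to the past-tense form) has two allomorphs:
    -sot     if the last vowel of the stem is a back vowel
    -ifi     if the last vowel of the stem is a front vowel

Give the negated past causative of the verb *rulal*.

rulaloronsot

Since the final consonant of *rulal* is /l/ (non-nasal), it takes -or, giving *rulalor*.
Since the final sound of the causative form *rulalor* is /r/ (a voiced consonant), it takes -on, giving *rulaloron*.
The past-tense form *rulaloron* — last vowel /o/ (a back vowel) → -sot → *rulaloronsot*.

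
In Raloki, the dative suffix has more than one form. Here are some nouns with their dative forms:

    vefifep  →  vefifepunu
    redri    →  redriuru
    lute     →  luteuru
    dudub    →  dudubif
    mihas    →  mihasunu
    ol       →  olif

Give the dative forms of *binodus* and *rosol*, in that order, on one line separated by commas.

binodusunu, rosolif

The alternation tracks the final sound of the stem — -unu when the stem ends in a voiceless consonant (*vefifep*, *mihas*); -if when the stem ends in a voiced consonant (*dudub*, *ol*); -uru when the stem ends in a vowel (*redri*, *lute*).
*binodus*: final sound = /s/, a voiceless consonant → -unu → *binodusunu*.
Since the final sound of *rosol* is /l/ (a voiced consonant), it takes -if, giving *rosolif*.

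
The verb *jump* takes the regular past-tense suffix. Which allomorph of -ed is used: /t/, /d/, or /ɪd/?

The stem *jump* ends in a voiceless consonant other than /t/.
The -ed suffix is realized as /ɪd/ after /t, d/; as /t/ after other voiceless consonants; and as /d/ after other voiced sounds.
So -ed on *jump* is pronounced /t/.

/t/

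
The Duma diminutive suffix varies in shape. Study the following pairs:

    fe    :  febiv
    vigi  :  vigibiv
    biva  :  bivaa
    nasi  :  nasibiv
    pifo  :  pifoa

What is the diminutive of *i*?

Looking at the last vowel of each stem: -biv when the last vowel of the stem is a front vowel (*fe*, *vigi*, *nasi*); -a when the last vowel of the stem is a back vowel (*biva*, *pifo*).
The last vowel of *i* is /i/, which is a front vowel, so the suffix is -biv, giving *ibiv*.

ibiv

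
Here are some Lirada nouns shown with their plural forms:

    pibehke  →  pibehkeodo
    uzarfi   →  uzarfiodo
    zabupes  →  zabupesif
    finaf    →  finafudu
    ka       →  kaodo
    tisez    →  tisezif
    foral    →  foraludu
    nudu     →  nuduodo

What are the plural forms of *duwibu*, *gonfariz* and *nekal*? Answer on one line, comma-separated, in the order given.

Looking at the final sound of each stem: -if when the stem ends in a sibilant (*zabupes*, *tisez*); -udu when the stem ends in a non-sibilant consonant (*finaf*, *foral*); -odo when the stem ends in a vowel (*pibehke*, *uzarfi*, *ka*, *nudu*).
The final sound of *duwibu* is /u/, which is a vowel, so the suffix is -odo, giving *duwibuodo*.
*gonfariz* — final sound /z/ (a sibilant) → -if → *gonfarizif*.
*nekal*: final sound = /l/, a non-sibilant consonant → -udu → *nekaludu*.

duwibuodo, gonfarizif, nekaludu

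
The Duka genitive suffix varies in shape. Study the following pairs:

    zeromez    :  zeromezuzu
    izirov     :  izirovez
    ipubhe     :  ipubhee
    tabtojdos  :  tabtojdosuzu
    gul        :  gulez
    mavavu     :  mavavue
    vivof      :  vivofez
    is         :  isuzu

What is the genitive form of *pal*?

The alternation tracks the final sound of the stem — -uzu when the stem ends in a sibilant (*zeromez*, *tabtojdos*, *is*); -ez when the stem ends in a non-sibilant consonant (*izirov*, *gul*, *vivof*); -e when the stem ends in a vowel (*ipubhe*, *mavavu*).
The final sound of *pal* is /l/, which is a non-sibilant consonant, so the suffix is -ez, giving *palez*.

palez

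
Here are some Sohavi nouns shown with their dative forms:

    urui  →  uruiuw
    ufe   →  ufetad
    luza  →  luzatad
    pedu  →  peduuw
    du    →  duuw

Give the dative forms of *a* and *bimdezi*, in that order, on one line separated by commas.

The pattern is height harmony: -uw when the last vowel of the stem is a high vowel (*urui*, *pedu*, *du*); -tad when the last vowel of the stem is a non-high vowel (*ufe*, *luza*).
*a* — last vowel /a/ (a non-high vowel) → -tad → *atad*.
The last vowel of *bimdezi* is /i/, which is a high vowel, so the suffix is -uw, giving *bimdeziuw*.

atad, bimdeziuw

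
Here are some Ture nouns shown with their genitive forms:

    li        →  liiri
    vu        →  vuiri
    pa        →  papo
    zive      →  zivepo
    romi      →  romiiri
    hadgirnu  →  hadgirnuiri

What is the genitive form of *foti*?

The suffix is conditioned by the last vowel: -iri when the last vowel of the stem is a high vowel (*li*, *vu*, *romi*, *hadgirnu*); -po when the last vowel of the stem is a non-high vowel (*pa*, *zive*).
*foti*: last vowel = /i/, a high vowel → -iri → *fotiiri*.

fotiiri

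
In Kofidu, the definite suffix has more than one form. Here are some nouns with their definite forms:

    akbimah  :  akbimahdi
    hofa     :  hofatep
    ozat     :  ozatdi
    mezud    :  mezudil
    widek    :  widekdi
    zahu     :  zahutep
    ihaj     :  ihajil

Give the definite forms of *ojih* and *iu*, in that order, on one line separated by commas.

The pattern is voicing of the final sound: -di when the stem ends in a voiceless consonant (*akbimah*, *ozat*, *widek*); -il when the stem ends in a voiced consonant (*mezud*, *ihaj*); -tep when the stem ends in a vowel (*hofa*, *zahu*).
*ojih* — final sound /h/ (a voiceless consonant) → -di → *ojihdi*.
*iu*: final sound = /u/, a vowel → -tep → *iutep*.

ojihdi, iutep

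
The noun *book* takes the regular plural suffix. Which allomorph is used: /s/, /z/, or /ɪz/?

/s/

The stem *book* ends in a voiceless non-sibilant consonant.
The plural suffix surfaces as /ɪz/ after sibilants, /s/ after other voiceless consonants, and /z/ after other voiced sounds.
So the plural -s on *book* is pronounced /s/.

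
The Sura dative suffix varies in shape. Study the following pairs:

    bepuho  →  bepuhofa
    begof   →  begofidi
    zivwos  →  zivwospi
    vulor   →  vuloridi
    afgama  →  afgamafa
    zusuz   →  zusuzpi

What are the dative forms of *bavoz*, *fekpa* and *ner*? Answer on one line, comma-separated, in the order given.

bavozpi, fekpafa, neridi

The alternation tracks the final sound of the stem — -pi when the stem ends in a sibilant (*zivwos*, *zusuz*); -idi when the stem ends in a non-sibilant consonant (*begof*, *vulor*); -fa when the stem ends in a vowel (*bepuho*, *afgama*).
The final sound of *bavoz* is /z/, which is a sibilant, so the suffix is -pi, giving *bavozpi*.
*fekpa* — final sound /a/ (a vowel) → -fa → *fekpafa*.
The final sound of *ner* is /r/, which is a non-sibilant consonant, so the suffix is -idi, giving *neridi*.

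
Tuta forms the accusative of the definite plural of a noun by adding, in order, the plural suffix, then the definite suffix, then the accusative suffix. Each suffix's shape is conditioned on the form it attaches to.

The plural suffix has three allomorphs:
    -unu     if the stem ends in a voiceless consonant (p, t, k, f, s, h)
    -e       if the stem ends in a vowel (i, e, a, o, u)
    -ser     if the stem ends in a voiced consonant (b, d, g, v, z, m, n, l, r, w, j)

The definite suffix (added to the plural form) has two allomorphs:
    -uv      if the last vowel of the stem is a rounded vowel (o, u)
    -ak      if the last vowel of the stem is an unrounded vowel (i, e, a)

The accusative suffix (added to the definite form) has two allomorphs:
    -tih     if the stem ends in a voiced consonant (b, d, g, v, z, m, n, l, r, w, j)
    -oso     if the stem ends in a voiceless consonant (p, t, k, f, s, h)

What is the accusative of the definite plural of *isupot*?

isupotunuuvtih

The final sound of *isupot* is /t/, which is a voiceless consonant, so the plural suffix is -unu, giving *isupotunu*.
Since the last vowel of the plural form *isupotunu* is /u/ (a rounded vowel), it takes -uv, giving *isupotunuuv*.
The definite form *isupotunuuv*: final consonant = /v/, voiced → -tih → *isupotunuuvtih*.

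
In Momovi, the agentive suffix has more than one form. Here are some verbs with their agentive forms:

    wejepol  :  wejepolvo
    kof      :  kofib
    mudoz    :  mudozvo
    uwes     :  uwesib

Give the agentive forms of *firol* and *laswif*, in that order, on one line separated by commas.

The alternation tracks the final consonant of the stem — -ib when the stem ends in a voiceless consonant (*kof*, *uwes*); -vo when the stem ends in a voiced consonant (*wejepol*, *mudoz*).
*firol*: final consonant = /l/, voiced → -vo → *firolvo*.
The final consonant of *laswif* is /f/, which is voiceless, so the suffix is -ib, giving *laswifib*.

firolvo, laswifib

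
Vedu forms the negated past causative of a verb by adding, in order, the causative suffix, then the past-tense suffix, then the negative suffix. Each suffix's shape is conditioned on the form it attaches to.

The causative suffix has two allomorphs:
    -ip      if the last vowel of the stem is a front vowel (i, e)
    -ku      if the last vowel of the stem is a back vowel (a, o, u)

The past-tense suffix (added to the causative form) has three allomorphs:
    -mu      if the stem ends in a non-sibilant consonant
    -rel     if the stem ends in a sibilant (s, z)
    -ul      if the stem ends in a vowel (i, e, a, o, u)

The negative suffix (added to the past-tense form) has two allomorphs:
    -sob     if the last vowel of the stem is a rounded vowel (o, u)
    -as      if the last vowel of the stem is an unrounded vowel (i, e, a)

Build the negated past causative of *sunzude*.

Since the last vowel of *sunzude* is /e/ (a front vowel), it takes -ip, giving *sunzudeip*.
Since the final sound of the causative form *sunzudeip* is /p/ (a non-sibilant consonant), it takes -mu, giving *sunzudeipmu*.
Since the last vowel of the past-tense form *sunzudeipmu* is /u/ (a rounded vowel), it takes -sob, giving *sunzudeipmusob*.

sunzudeipmusob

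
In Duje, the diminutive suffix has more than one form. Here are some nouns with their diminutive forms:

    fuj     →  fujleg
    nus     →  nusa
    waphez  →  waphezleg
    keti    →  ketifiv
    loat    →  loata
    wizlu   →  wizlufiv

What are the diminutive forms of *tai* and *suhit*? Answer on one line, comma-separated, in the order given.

taifiv, suhita

The alternation tracks the final sound of the stem — -a when the stem ends in a voiceless consonant (*nus*, *loat*); -leg when the stem ends in a voiced consonant (*fuj*, *waphez*); -fiv when the stem ends in a vowel (*keti*, *wizlu*).
Since the final sound of *tai* is /i/ (a vowel), it takes -fiv, giving *taifiv*.
The final sound of *suhit* is /t/, which is a voiceless consonant, so the suffix is -a, giving *suhita*.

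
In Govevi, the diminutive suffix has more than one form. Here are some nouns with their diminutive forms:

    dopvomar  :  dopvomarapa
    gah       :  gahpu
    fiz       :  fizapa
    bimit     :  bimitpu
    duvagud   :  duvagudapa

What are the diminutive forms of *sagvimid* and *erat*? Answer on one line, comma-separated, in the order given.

sagvimidapa, eratpu

The alternation tracks the final consonant of the stem — -pu when the stem ends in a voiceless consonant (*gah*, *bimit*); -apa when the stem ends in a voiced consonant (*dopvomar*, *fiz*, *duvagud*).
*sagvimid*: final consonant = /d/, voiced → -apa → *sagvimidapa*.
*erat*: final consonant = /t/, voiceless → -pu → *eratpu*.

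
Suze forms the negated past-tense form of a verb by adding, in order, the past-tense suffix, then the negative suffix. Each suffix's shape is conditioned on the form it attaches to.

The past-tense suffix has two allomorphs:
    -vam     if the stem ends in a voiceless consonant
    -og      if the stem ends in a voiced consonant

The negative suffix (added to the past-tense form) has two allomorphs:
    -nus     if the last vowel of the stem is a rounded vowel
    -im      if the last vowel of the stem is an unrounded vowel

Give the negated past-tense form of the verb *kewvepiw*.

kewvepiwognus

Since the final consonant of *kewvepiw* is /w/ (voiced), it takes -og, giving *kewvepiwog*.
Since the last vowel of the past-tense form *kewvepiwog* is /o/ (a rounded vowel), it takes -nus, giving *kewvepiwognus*.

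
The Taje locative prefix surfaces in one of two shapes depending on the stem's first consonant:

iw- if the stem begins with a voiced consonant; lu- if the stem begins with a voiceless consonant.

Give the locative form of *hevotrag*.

luhevotrag

*hevotrag* — first consonant /h/ (voiceless) → lu- → *luhevotrag*.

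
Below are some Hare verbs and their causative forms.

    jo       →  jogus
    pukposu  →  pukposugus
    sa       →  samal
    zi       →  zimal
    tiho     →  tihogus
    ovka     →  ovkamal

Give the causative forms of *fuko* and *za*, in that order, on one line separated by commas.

fukogus, zamal

The pattern is rounding harmony: -gus when the last vowel of the stem is a rounded vowel (*jo*, *pukposu*, *tiho*); -mal when the last vowel of the stem is an unrounded vowel (*sa*, *zi*, *ovka*).
*fuko* — last vowel /o/ (a rounded vowel) → -gus → *fukogus*.
*za*: last vowel = /a/, an unrounded vowel → -mal → *zamal*.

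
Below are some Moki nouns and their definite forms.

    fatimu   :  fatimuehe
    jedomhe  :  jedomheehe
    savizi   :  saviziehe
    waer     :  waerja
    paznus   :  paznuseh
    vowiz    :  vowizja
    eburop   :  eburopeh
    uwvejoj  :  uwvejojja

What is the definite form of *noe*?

noeehe

The alternation tracks the final sound of the stem — -eh when the stem ends in a voiceless consonant (*paznus*, *eburop*); -ja when the stem ends in a voiced consonant (*waer*, *vowiz*, *uwvejoj*); -ehe when the stem ends in a vowel (*fatimu*, *jedomhe*, *savizi*).
Since the final sound of *noe* is /e/ (a vowel), it takes -ehe, giving *noeehe*.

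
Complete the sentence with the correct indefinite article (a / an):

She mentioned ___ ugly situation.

The indefinite article is chosen by the initial *sound* of the following word, not its spelling.
*ugly* begins with the sound /ʌ/ (u pronounced /ʌ/) — a vowel sound.
So the article is *an*: She mentioned an ugly situation.

an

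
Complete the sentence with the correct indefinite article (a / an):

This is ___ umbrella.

an

The indefinite article is chosen by the initial *sound* of the following word, not its spelling.
*umbrella* begins with the sound /ʌ/ (u pronounced /ʌ/) — a vowel sound.
So the article is *an*: This is an umbrella.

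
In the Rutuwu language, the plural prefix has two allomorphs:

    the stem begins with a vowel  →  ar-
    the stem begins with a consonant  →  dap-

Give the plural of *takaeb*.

daptakaeb

*takaeb*: first sound = /t/, a consonant → dap- → *daptakaeb*.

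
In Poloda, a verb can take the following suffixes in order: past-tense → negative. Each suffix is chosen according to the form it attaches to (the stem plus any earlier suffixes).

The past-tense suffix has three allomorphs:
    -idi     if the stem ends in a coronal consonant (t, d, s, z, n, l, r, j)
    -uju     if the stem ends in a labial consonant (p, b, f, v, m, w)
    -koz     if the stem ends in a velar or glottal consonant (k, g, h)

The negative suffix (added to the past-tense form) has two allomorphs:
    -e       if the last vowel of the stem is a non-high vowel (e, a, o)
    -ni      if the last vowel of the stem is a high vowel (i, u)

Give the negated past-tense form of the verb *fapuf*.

fapufujuni

*fapuf*: final consonant = /f/, labial → -uju → *fapufuju*.
Since the last vowel of the past-tense form *fapufuju* is /u/ (a high vowel), it takes -ni, giving *fapufujuni*.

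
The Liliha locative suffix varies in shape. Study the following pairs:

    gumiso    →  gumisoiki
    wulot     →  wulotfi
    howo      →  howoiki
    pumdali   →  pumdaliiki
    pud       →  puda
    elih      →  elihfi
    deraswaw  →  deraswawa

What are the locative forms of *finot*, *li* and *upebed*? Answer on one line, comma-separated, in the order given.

finotfi, liiki, upebeda

The suffix is conditioned by the final sound: -fi when the stem ends in a voiceless consonant (*wulot*, *elih*); -a when the stem ends in a voiced consonant (*pud*, *deraswaw*); -iki when the stem ends in a vowel (*gumiso*, *howo*, *pumdali*).
Since the final sound of *finot* is /t/ (a voiceless consonant), it takes -fi, giving *finotfi*.
Since the final sound of *li* is /i/ (a vowel), it takes -iki, giving *liiki*.
Since the final sound of *upebed* is /d/ (a voiced consonant), it takes -a, giving *upebeda*.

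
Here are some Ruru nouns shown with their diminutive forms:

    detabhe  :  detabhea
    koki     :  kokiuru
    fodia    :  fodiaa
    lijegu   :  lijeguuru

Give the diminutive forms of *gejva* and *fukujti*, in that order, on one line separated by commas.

gejvaa, fukujtiuru

The alternation tracks the last vowel of the stem — -uru when the last vowel of the stem is a high vowel (*koki*, *lijegu*); -a when the last vowel of the stem is a non-high vowel (*detabhe*, *fodia*).
The last vowel of *gejva* is /a/, which is a non-high vowel, so the suffix is -a, giving *gejvaa*.
*fukujti* — last vowel /i/ (a high vowel) → -uru → *fukujtiuru*.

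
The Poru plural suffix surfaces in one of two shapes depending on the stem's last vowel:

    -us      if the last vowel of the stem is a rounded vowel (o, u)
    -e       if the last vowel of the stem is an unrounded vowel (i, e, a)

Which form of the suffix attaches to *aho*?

Since the last vowel of *aho* is /o/ (a rounded vowel), it takes -us.

-us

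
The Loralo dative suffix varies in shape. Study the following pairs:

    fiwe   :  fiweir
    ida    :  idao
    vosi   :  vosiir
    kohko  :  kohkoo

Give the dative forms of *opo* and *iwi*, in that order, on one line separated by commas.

opoo, iwiir

The pattern is front/back vowel harmony: -ir when the last vowel of the stem is a front vowel (*fiwe*, *vosi*); -o when the last vowel of the stem is a back vowel (*ida*, *kohko*).
The last vowel of *opo* is /o/, which is a back vowel, so the suffix is -o, giving *opoo*.
The last vowel of *iwi* is /i/, which is a front vowel, so the suffix is -ir, giving *iwiir*.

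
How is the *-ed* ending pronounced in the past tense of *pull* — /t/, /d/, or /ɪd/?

The stem *pull* ends in a voiced sound other than /d/.
The -ed suffix is realized as /ɪd/ after /t, d/; as /t/ after other voiceless consonants; and as /d/ after other voiced sounds.
So -ed on *pull* is pronounced /d/.

/d/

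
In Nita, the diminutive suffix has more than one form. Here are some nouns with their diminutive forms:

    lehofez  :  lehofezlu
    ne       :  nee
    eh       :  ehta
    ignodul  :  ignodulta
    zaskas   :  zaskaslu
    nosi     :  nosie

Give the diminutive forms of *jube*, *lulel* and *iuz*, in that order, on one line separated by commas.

The suffix is conditioned by the final sound: -lu when the stem ends in a sibilant (*lehofez*, *zaskas*); -ta when the stem ends in a non-sibilant consonant (*eh*, *ignodul*); -e when the stem ends in a vowel (*ne*, *nosi*).
*jube*: final sound = /e/, a vowel → -e → *jubee*.
*lulel*: final sound = /l/, a non-sibilant consonant → -ta → *lulelta*.
Since the final sound of *iuz* is /z/ (a sibilant), it takes -lu, giving *iuzlu*.

jubee, lulelta, iuzlu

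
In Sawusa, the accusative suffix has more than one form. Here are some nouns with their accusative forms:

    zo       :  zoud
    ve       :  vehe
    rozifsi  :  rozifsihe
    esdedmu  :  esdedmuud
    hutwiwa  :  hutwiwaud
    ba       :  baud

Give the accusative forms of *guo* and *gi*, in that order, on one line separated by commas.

Looking at the last vowel of each stem: -he when the last vowel of the stem is a front vowel (*ve*, *rozifsi*); -ud when the last vowel of the stem is a back vowel (*zo*, *esdedmu*, *hutwiwa*, *ba*).
*guo*: last vowel = /o/, a back vowel → -ud → *guoud*.
*gi* — last vowel /i/ (a front vowel) → -he → *gihe*.

guoud, gihe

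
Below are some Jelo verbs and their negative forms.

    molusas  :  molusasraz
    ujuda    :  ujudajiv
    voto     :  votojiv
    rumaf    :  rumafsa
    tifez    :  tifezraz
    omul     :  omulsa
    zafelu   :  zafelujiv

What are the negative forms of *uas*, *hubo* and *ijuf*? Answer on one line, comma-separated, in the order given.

The pattern is sibilance of the final sound: -raz when the stem ends in a sibilant (*molusas*, *tifez*); -sa when the stem ends in a non-sibilant consonant (*rumaf*, *omul*); -jiv when the stem ends in a vowel (*ujuda*, *voto*, *zafelu*).
*uas*: final sound = /s/, a sibilant → -raz → *uasraz*.
The final sound of *hubo* is /o/, which is a vowel, so the suffix is -jiv, giving *hubojiv*.
The final sound of *ijuf* is /f/, which is a non-sibilant consonant, so the suffix is -sa, giving *ijufsa*.

uasraz, hubojiv, ijufsa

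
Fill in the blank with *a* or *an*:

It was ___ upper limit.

an

The indefinite article is chosen by the initial *sound* of the following word, not its spelling.
*upper* begins with the sound /ʌ/ (u pronounced /ʌ/) — a vowel sound.
So the article is *an*: It was an upper limit.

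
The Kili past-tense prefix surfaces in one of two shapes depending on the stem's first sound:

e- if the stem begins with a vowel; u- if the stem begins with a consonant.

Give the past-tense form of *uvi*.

*uvi*: first sound = /u/, a vowel → e- → *euvi*.

euvi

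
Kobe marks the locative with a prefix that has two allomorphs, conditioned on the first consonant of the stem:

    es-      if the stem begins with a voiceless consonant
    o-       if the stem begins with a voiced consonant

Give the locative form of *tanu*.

estanu

*tanu* — first consonant /t/ (voiceless) → es- → *estanu*.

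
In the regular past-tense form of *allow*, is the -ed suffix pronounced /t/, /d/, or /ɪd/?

/d/

The stem *allow* ends in a voiced sound other than /d/.
The -ed suffix is realized as /ɪd/ after /t, d/; as /t/ after other voiceless consonants; and as /d/ after other voiced sounds.
So -ed on *allow* is pronounced /d/.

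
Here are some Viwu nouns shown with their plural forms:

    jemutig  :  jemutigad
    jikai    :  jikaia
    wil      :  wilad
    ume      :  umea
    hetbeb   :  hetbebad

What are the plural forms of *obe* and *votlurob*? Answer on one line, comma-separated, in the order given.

Looking at the final sound of each stem: -ad when the stem ends in a consonant (*jemutig*, *wil*, *hetbeb*); -a when the stem ends in a vowel (*jikai*, *ume*).
*obe* — final sound /e/ (a vowel) → -a → *obea*.
*votlurob*: final sound = /b/, a consonant → -ad → *votlurobad*.

obea, votlurobad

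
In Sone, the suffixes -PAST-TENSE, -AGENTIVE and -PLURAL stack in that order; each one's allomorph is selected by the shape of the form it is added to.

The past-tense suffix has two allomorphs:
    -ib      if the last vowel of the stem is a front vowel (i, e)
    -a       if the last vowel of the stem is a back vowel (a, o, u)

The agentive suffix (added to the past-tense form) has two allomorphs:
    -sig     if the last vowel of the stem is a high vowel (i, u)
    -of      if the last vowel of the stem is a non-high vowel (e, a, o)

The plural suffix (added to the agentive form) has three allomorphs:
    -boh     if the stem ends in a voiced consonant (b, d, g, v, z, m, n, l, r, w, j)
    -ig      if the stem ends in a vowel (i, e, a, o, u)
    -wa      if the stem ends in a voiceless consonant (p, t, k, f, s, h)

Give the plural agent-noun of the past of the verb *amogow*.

amogowaofwa

*amogow* — last vowel /o/ (a back vowel) → -a → *amogowa*.
The past-tense form *amogowa* — last vowel /a/ (a non-high vowel) → -of → *amogowaof*.
Since the final sound of the agentive form *amogowaof* is /f/ (a voiceless consonant), it takes -wa, giving *amogowaofwa*.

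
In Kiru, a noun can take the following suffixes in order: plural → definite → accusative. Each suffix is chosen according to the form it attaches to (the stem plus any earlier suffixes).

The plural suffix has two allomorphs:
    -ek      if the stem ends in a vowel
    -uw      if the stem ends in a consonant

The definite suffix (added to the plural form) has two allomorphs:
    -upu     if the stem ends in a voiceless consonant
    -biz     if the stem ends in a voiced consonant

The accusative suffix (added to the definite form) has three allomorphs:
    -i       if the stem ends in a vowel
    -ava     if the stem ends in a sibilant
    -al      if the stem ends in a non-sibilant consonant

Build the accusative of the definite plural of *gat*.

gatuwbizava

Since the final sound of *gat* is /t/ (a consonant), it takes -uw, giving *gatuw*.
The final consonant of the plural form *gatuw* is /w/, which is voiced, so the definite suffix is -biz, giving *gatuwbiz*.
Since the final sound of the definite form *gatuwbiz* is /z/ (a sibilant), it takes -ava, giving *gatuwbizava*.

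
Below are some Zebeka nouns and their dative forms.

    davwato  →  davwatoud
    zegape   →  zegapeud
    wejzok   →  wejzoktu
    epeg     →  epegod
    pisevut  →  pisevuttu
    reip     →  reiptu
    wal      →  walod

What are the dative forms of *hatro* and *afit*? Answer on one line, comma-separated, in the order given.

The pattern is voicing of the final sound: -tu when the stem ends in a voiceless consonant (*wejzok*, *pisevut*, *reip*); -od when the stem ends in a voiced consonant (*epeg*, *wal*); -ud when the stem ends in a vowel (*davwato*, *zegape*).
*hatro* — final sound /o/ (a vowel) → -ud → *hatroud*.
*afit*: final sound = /t/, a voiceless consonant → -tu → *afittu*.

hatroud, afittu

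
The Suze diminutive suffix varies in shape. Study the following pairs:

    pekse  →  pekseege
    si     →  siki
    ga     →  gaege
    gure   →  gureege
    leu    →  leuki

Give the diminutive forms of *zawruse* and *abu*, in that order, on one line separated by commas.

zawruseege, abuki

The alternation tracks the last vowel of the stem — -ki when the last vowel of the stem is a high vowel (*si*, *leu*); -ege when the last vowel of the stem is a non-high vowel (*pekse*, *ga*, *gure*).
*zawruse* — last vowel /e/ (a non-high vowel) → -ege → *zawruseege*.
The last vowel of *abu* is /u/, which is a high vowel, so the suffix is -ki, giving *abuki*.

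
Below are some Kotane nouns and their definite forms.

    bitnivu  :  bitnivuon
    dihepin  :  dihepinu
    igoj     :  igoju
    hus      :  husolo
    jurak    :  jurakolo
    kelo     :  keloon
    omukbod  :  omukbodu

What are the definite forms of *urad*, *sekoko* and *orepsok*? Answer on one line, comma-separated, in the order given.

The suffix is conditioned by the final sound: -olo when the stem ends in a voiceless consonant (*hus*, *jurak*); -u when the stem ends in a voiced consonant (*dihepin*, *igoj*, *omukbod*); -on when the stem ends in a vowel (*bitnivu*, *kelo*).
*urad*: final sound = /d/, a voiced consonant → -u → *uradu*.
The final sound of *sekoko* is /o/, which is a vowel, so the suffix is -on, giving *sekokoon*.
*orepsok*: final sound = /k/, a voiceless consonant → -olo → *orepsokolo*.

uradu, sekokoon, orepsokolo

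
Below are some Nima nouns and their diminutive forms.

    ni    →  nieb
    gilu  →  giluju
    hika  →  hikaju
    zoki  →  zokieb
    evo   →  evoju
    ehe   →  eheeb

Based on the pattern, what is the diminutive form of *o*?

The suffix is conditioned by the last vowel: -eb when the last vowel of the stem is a front vowel (*ni*, *zoki*, *ehe*); -ju when the last vowel of the stem is a back vowel (*gilu*, *hika*, *evo*).
*o* — last vowel /o/ (a back vowel) → -ju → *oju*.

oju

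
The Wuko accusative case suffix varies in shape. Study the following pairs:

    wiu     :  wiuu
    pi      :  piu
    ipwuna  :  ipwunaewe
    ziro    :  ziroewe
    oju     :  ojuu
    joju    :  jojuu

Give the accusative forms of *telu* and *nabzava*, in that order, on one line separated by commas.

teluu, nabzavaewe

The pattern is height harmony: -u when the last vowel of the stem is a high vowel (*wiu*, *pi*, *oju*, *joju*); -ewe when the last vowel of the stem is a non-high vowel (*ipwuna*, *ziro*).
Since the last vowel of *telu* is /u/ (a high vowel), it takes -u, giving *teluu*.
*nabzava*: last vowel = /a/, a non-high vowel → -ewe → *nabzavaewe*.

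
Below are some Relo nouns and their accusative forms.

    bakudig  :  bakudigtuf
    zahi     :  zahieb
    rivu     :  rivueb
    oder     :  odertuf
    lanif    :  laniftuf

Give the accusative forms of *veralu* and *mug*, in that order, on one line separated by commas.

The alternation tracks the final sound of the stem — -tuf when the stem ends in a consonant (*bakudig*, *oder*, *lanif*); -eb when the stem ends in a vowel (*zahi*, *rivu*).
Since the final sound of *veralu* is /u/ (a vowel), it takes -eb, giving *veralueb*.
The final sound of *mug* is /g/, which is a consonant, so the suffix is -tuf, giving *mugtuf*.

veralueb, mugtuf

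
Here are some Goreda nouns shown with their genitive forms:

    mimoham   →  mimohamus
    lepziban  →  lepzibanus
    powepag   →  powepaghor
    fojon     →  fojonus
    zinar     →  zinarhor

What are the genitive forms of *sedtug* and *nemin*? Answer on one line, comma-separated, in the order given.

sedtughor, neminus

Looking at the final consonant of each stem: -us when the stem ends in a nasal (*mimoham*, *lepziban*, *fojon*); -hor when the stem ends in a non-nasal consonant (*powepag*, *zinar*).
The final consonant of *sedtug* is /g/, which is non-nasal, so the suffix is -hor, giving *sedtughor*.
Since the final consonant of *nemin* is /n/ (a nasal), it takes -us, giving *neminus*.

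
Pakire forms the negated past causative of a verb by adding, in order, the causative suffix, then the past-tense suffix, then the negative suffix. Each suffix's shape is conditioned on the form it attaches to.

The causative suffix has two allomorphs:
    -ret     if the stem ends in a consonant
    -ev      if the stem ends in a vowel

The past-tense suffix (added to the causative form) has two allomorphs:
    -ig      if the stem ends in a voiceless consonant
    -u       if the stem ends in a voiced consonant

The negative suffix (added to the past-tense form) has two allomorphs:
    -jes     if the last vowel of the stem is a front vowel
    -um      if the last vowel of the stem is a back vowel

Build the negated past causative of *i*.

*i* — final sound /i/ (a vowel) → -ev → *iev*.
Since the final consonant of the causative form *iev* is /v/ (voiced), it takes -u, giving *ievu*.
Since the last vowel of the past-tense form *ievu* is /u/ (a back vowel), it takes -um, giving *ievuum*.

ievuum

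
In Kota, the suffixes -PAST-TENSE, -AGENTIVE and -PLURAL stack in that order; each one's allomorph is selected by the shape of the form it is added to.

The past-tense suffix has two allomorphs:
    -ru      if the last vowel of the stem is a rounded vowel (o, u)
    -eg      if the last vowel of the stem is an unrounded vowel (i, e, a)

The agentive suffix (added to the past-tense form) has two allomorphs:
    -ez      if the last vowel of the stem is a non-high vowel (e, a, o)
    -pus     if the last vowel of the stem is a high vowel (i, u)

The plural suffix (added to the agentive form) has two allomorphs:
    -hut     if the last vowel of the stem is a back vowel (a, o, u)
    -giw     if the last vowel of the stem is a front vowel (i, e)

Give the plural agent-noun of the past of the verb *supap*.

supapegezgiw

The last vowel of *supap* is /a/, which is an unrounded vowel, so the past-tense suffix is -eg, giving *supapeg*.
The last vowel of the past-tense form *supapeg* is /e/, which is a non-high vowel, so the agentive suffix is -ez, giving *supapegez*.
Since the last vowel of the agentive form *supapegez* is /e/ (a front vowel), it takes -giw, giving *supapegezgiw*.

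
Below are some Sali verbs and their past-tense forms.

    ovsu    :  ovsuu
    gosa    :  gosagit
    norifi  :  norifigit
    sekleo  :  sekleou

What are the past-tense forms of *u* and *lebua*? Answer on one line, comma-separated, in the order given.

uu, lebuagit

The pattern is rounding harmony: -u when the last vowel of the stem is a rounded vowel (*ovsu*, *sekleo*); -git when the last vowel of the stem is an unrounded vowel (*gosa*, *norifi*).
*u* — last vowel /u/ (a rounded vowel) → -u → *uu*.
*lebua* — last vowel /a/ (an unrounded vowel) → -git → *lebuagit*.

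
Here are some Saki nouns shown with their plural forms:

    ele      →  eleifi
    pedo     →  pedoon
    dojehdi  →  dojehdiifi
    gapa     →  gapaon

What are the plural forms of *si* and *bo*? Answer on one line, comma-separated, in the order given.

siifi, boon

The pattern is front/back vowel harmony: -ifi when the last vowel of the stem is a front vowel (*ele*, *dojehdi*); -on when the last vowel of the stem is a back vowel (*pedo*, *gapa*).
*si*: last vowel = /i/, a front vowel → -ifi → *siifi*.
The last vowel of *bo* is /o/, which is a back vowel, so the suffix is -on, giving *boon*.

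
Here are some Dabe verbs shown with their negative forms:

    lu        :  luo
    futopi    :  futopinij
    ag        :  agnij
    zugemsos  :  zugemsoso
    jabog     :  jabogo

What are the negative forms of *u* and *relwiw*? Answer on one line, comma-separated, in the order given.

The pattern is rounding harmony: -o when the last vowel of the stem is a rounded vowel (*lu*, *zugemsos*, *jabog*); -nij when the last vowel of the stem is an unrounded vowel (*futopi*, *ag*).
The last vowel of *u* is /u/, which is a rounded vowel, so the suffix is -o, giving *uo*.
Since the last vowel of *relwiw* is /i/ (an unrounded vowel), it takes -nij, giving *relwiwnij*.

uo, relwiwnij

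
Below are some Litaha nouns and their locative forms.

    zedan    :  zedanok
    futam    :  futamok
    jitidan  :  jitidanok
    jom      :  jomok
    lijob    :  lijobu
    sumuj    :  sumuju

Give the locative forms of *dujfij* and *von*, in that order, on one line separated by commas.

dujfiju, vonok

The alternation tracks the final consonant of the stem — -ok when the stem ends in a nasal (*zedan*, *futam*, *jitidan*, *jom*); -u when the stem ends in a non-nasal consonant (*lijob*, *sumuj*).
*dujfij*: final consonant = /j/, non-nasal → -u → *dujfiju*.
*von*: final consonant = /n/, a nasal → -ok → *vonok*.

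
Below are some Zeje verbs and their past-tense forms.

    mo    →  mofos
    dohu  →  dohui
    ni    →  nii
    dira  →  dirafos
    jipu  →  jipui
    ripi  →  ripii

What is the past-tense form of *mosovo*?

The alternation tracks the last vowel of the stem — -i when the last vowel of the stem is a high vowel (*dohu*, *ni*, *jipu*, *ripi*); -fos when the last vowel of the stem is a non-high vowel (*mo*, *dira*).
*mosovo*: last vowel = /o/, a non-high vowel → -fos → *mosovofos*.

mosovofos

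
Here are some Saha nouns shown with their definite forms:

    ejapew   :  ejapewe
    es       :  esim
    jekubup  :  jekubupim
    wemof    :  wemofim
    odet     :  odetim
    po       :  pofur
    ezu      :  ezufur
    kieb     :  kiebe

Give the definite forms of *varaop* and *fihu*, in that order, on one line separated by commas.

varaopim, fihufur

The alternation tracks the final sound of the stem — -im when the stem ends in a voiceless consonant (*es*, *jekubup*, *wemof*, *odet*); -e when the stem ends in a voiced consonant (*ejapew*, *kieb*); -fur when the stem ends in a vowel (*po*, *ezu*).
The final sound of *varaop* is /p/, which is a voiceless consonant, so the suffix is -im, giving *varaopim*.
*fihu* — final sound /u/ (a vowel) → -fur → *fihufur*.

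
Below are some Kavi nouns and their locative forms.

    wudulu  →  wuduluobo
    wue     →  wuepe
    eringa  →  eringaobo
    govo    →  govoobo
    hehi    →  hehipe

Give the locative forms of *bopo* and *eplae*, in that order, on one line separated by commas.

The suffix is conditioned by the last vowel: -pe when the last vowel of the stem is a front vowel (*wue*, *hehi*); -obo when the last vowel of the stem is a back vowel (*wudulu*, *eringa*, *govo*).
*bopo*: last vowel = /o/, a back vowel → -obo → *bopoobo*.
The last vowel of *eplae* is /e/, which is a front vowel, so the suffix is -pe, giving *eplaepe*.

bopoobo, eplaepe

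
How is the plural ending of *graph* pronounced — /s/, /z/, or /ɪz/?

The stem *graph* ends in a voiceless non-sibilant consonant.
The plural suffix surfaces as /ɪz/ after sibilants, /s/ after other voiceless consonants, and /z/ after other voiced sounds.
So the plural -s on *graph* is pronounced /s/.

/s/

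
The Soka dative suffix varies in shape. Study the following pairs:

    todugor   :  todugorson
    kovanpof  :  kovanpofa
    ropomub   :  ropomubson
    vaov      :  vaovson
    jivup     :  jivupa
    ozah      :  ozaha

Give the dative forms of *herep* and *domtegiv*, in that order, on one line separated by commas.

The alternation tracks the final consonant of the stem — -a when the stem ends in a voiceless consonant (*kovanpof*, *jivup*, *ozah*); -son when the stem ends in a voiced consonant (*todugor*, *ropomub*, *vaov*).
*herep*: final consonant = /p/, voiceless → -a → *herepa*.
*domtegiv* — final consonant /v/ (voiced) → -son → *domtegivson*.

herepa, domtegivson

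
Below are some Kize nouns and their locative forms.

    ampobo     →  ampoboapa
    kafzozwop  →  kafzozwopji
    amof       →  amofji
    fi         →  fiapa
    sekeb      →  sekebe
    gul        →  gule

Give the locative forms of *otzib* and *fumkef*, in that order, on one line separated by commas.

otzibe, fumkefji

The pattern is voicing of the final sound: -ji when the stem ends in a voiceless consonant (*kafzozwop*, *amof*); -e when the stem ends in a voiced consonant (*sekeb*, *gul*); -apa when the stem ends in a vowel (*ampobo*, *fi*).
The final sound of *otzib* is /b/, which is a voiced consonant, so the suffix is -e, giving *otzibe*.
Since the final sound of *fumkef* is /f/ (a voiceless consonant), it takes -ji, giving *fumkefji*.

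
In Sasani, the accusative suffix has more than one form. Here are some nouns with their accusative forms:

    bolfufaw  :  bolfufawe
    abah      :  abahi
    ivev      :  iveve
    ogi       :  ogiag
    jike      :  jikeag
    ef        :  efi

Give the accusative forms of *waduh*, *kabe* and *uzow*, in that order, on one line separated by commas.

The suffix is conditioned by the final sound: -i when the stem ends in a voiceless consonant (*abah*, *ef*); -e when the stem ends in a voiced consonant (*bolfufaw*, *ivev*); -ag when the stem ends in a vowel (*ogi*, *jike*).
The final sound of *waduh* is /h/, which is a voiceless consonant, so the suffix is -i, giving *waduhi*.
*kabe* — final sound /e/ (a vowel) → -ag → *kabeag*.
*uzow* — final sound /w/ (a voiced consonant) → -e → *uzowe*.

waduhi, kabeag, uzowe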